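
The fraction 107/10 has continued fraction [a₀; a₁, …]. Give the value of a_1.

1

Repeatedly divide and take the remainder:
107 = 10·10 + 7, so a_0 = 10
10 = 1·7 + 3, so a_1 = 1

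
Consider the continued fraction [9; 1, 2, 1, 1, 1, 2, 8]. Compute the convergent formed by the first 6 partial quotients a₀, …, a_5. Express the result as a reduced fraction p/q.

Collapse the nested fraction from the inside out:
Start with 1.
1 + 1/(1/1) = 1 + 1/1 = 2/1
1 + 1/(2/1) = 1 + 1/2 = 3/2
2 + 1/(3/2) = 2 + 2/3 = 8/3
1 + 1/(8/3) = 1 + 3/8 = 11/8
9 + 1/(11/8) = 9 + 8/11 = 107/11

107/11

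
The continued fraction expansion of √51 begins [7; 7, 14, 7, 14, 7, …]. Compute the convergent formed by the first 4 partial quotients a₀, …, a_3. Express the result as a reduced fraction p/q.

4999/700

Collapse the nested fraction from the inside out:
Start with 7.
14 + 1/(7/1) = 14 + 1/7 = 99/7
7 + 1/(99/7) = 7 + 7/99 = 700/99
7 + 1/(700/99) = 7 + 99/700 = 4999/700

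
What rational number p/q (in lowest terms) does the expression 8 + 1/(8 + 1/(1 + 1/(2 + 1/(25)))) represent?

5348/659

Collapse the nested fraction from the inside out:
Start with 25.
2 + 1/(25/1) = 2 + 1/25 = 51/25
1 + 1/(51/25) = 1 + 25/51 = 76/51
8 + 1/(76/51) = 8 + 51/76 = 659/76
8 + 1/(659/76) = 8 + 76/659 = 5348/659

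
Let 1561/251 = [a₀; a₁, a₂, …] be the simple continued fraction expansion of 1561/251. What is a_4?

3

⌊1561/251⌋ = 6, remainder 55
⌊251/55⌋ = 4, remainder 31
⌊55/31⌋ = 1, remainder 24
⌊31/24⌋ = 1, remainder 7
⌊24/7⌋ = 3, remainder 3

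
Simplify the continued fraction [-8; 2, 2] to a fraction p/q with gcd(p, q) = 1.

-38/5

Starting at the tail and folding back:
Start with 2.
2 + 1/(2/1) = 2 + 1/2 = 5/2
-8 + 1/(5/2) = -8 + 2/5 = -38/5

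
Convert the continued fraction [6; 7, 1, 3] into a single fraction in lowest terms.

Start with 3.
1 + 1/(3/1) = 1 + 1/3 = 4/3
7 + 1/(4/3) = 7 + 3/4 = 31/4
6 + 1/(31/4) = 6 + 4/31 = 190/31

190/31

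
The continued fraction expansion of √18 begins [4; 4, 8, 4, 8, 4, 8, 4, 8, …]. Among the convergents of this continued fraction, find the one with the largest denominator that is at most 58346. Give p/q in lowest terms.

161564/38081

List convergents until the denominator exceeds the bound:
a_0 = 4: 4/1  (≤ bound)
a_1 = 4: 17/4  (≤ bound)
a_2 = 8: 140/33  (≤ bound)
a_3 = 4: 577/136  (≤ bound)
a_4 = 8: 4756/1121  (≤ bound)
a_5 = 4: 19601/4620  (≤ bound)
a_6 = 8: 161564/38081  (≤ bound)
a_7 = 4: 665857/156944  (> 58346, stop)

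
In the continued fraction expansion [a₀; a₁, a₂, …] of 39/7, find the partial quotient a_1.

39 = 5·7 + 4, so a_0 = 5
7 = 1·4 + 3, so a_1 = 1

1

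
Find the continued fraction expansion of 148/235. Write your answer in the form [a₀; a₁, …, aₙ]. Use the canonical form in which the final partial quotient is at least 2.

[0; 1, 1, 1, 2, 2, 1, 8]

Repeatedly divide and take the remainder:
148 ÷ 235 → quotient 0, remainder 148
235 ÷ 148 → quotient 1, remainder 87
148 ÷ 87 → quotient 1, remainder 61
87 ÷ 61 → quotient 1, remainder 26
61 ÷ 26 → quotient 2, remainder 9
26 ÷ 9 → quotient 2, remainder 8
9 ÷ 8 → quotient 1, remainder 1
8 ÷ 1 → quotient 8, remainder 0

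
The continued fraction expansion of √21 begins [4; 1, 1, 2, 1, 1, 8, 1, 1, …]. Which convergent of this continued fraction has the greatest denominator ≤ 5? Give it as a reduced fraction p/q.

List convergents until the denominator exceeds the bound:
a_0 = 4: 4/1  (≤ bound)
a_1 = 1: 5/1  (≤ bound)
a_2 = 1: 9/2  (≤ bound)
a_3 = 2: 23/5  (≤ bound)
a_4 = 1: 32/7  (> 5, stop)

23/5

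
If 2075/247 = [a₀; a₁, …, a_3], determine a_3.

49

⌊2075/247⌋ = 8, remainder 99
⌊247/99⌋ = 2, remainder 49
⌊99/49⌋ = 2, remainder 1
⌊49/1⌋ = 49, remainder 0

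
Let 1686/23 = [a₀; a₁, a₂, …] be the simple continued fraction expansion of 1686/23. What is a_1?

1686 ÷ 23 → quotient 73, remainder 7
23 ÷ 7 → quotient 3, remainder 2

3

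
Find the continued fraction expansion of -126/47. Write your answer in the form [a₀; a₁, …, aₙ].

Repeatedly divide and take the remainder:
-126 ÷ 47 → quotient -3, remainder 15
47 ÷ 15 → quotient 3, remainder 2
15 ÷ 2 → quotient 7, remainder 1
2 ÷ 1 → quotient 2, remainder 0

[-3; 3, 7, 2]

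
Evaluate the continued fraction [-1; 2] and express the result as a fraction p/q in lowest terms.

-1/2

a_0 = -1: -1/1
a_1 = 2: -1/2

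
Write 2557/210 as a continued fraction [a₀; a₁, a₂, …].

[12; 5, 1, 2, 12]

Repeatedly divide and take the remainder:
2557 = 12·210 + 37, so a_0 = 12
210 = 5·37 + 25, so a_1 = 5
37 = 1·25 + 12, so a_2 = 1
25 = 2·12 + 1, so a_3 = 2
12 = 12·1 + 0, so a_4 = 12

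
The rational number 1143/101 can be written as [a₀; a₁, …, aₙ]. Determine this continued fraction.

[11; 3, 6, 2, 2]

1143 = 11·101 + 32, so a_0 = 11
101 = 3·32 + 5, so a_1 = 3
32 = 6·5 + 2, so a_2 = 6
5 = 2·2 + 1, so a_3 = 2
2 = 2·1 + 0, so a_4 = 2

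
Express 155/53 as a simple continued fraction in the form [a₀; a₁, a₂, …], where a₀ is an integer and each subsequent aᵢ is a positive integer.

[2; 1, 12, 4]

155 = 2·53 + 49, so a_0 = 2
53 = 1·49 + 4, so a_1 = 1
49 = 12·4 + 1, so a_2 = 12
4 = 4·1 + 0, so a_3 = 4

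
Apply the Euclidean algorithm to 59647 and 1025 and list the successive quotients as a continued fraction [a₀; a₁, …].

Repeatedly divide and take the remainder:
59647 = 58·1025 + 197, so a_0 = 58
1025 = 5·197 + 40, so a_1 = 5
197 = 4·40 + 37, so a_2 = 4
40 = 1·37 + 3, so a_3 = 1
37 = 12·3 + 1, so a_4 = 12
3 = 3·1 + 0, so a_5 = 3

[58; 5, 4, 1, 12, 3]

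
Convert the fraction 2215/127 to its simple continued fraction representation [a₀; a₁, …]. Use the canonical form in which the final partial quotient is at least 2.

[17; 2, 3, 1, 2, 1, 3]

⌊2215/127⌋ = 17, remainder 56
⌊127/56⌋ = 2, remainder 15
⌊56/15⌋ = 3, remainder 11
⌊15/11⌋ = 1, remainder 4
⌊11/4⌋ = 2, remainder 3
⌊4/3⌋ = 1, remainder 1
⌊3/1⌋ = 3, remainder 0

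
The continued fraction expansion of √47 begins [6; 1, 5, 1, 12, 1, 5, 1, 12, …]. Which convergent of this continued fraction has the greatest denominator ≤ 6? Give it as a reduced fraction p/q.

41/6

a_0 = 6: 6/1  (≤ bound)
a_1 = 1: 7/1  (≤ bound)
a_2 = 5: 41/6  (≤ bound)
a_3 = 1: 48/7  (> 6, stop)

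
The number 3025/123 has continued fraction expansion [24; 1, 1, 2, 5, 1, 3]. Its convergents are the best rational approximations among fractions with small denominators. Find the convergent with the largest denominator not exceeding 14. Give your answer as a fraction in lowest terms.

123/5

a_0 = 24: 24/1  (≤ bound)
a_1 = 1: 25/1  (≤ bound)
a_2 = 1: 49/2  (≤ bound)
a_3 = 2: 123/5  (≤ bound)
a_4 = 5: 664/27  (> 14, stop)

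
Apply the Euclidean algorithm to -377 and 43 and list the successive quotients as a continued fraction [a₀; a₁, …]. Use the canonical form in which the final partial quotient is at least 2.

Apply division with remainder until the remainder is 0:
-377 ÷ 43 → quotient -9, remainder 10
43 ÷ 10 → quotient 4, remainder 3
10 ÷ 3 → quotient 3, remainder 1
3 ÷ 1 → quotient 3, remainder 0

[-9; 4, 3, 3]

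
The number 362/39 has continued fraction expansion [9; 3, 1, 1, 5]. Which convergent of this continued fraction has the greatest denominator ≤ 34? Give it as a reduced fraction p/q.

65/7

a_0 = 9: 9/1  (≤ bound)
a_1 = 3: 28/3  (≤ bound)
a_2 = 1: 37/4  (≤ bound)
a_3 = 1: 65/7  (≤ bound)
a_4 = 5: 362/39  (> 34, stop)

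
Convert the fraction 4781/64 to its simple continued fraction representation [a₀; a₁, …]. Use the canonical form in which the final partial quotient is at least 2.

[74; 1, 2, 2, 1, 2, 2]

4781 = 74·64 + 45, so a_0 = 74
64 = 1·45 + 19, so a_1 = 1
45 = 2·19 + 7, so a_2 = 2
19 = 2·7 + 5, so a_3 = 2
7 = 1·5 + 2, so a_4 = 1
5 = 2·2 + 1, so a_5 = 2
2 = 2·1 + 0, so a_6 = 2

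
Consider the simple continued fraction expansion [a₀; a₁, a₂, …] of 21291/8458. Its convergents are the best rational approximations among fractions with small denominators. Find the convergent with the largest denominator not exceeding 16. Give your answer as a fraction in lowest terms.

List convergents until the denominator exceeds the bound:
a_0 = 2: 2/1  (≤ bound)
a_1 = 1: 3/1  (≤ bound)
a_2 = 1: 5/2  (≤ bound)
a_3 = 13: 68/27  (> 16, stop)

5/2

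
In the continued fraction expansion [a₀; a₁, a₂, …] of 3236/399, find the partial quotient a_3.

Repeatedly divide and take the remainder:
3236 ÷ 399 → quotient 8, remainder 44
399 ÷ 44 → quotient 9, remainder 3
44 ÷ 3 → quotient 14, remainder 2
3 ÷ 2 → quotient 1, remainder 1

1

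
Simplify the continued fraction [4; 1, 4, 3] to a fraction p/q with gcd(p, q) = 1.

77/16

Starting at the tail and folding back:
Start with 3.
4 + 1/(3/1) = 4 + 1/3 = 13/3
1 + 1/(13/3) = 1 + 3/13 = 16/13
4 + 1/(16/13) = 4 + 13/16 = 77/16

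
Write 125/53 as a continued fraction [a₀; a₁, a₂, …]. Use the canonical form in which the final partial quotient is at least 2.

[2; 2, 1, 3, 1, 3]

Apply division with remainder until the remainder is 0:
⌊125/53⌋ = 2, remainder 19
⌊53/19⌋ = 2, remainder 15
⌊19/15⌋ = 1, remainder 4
⌊15/4⌋ = 3, remainder 3
⌊4/3⌋ = 1, remainder 1
⌊3/1⌋ = 3, remainder 0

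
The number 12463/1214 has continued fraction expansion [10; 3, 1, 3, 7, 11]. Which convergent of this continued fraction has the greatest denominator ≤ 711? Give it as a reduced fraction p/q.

a_0 = 10: 10/1  (≤ bound)
a_1 = 3: 31/3  (≤ bound)
a_2 = 1: 41/4  (≤ bound)
a_3 = 3: 154/15  (≤ bound)
a_4 = 7: 1119/109  (≤ bound)
a_5 = 11: 12463/1214  (> 711, stop)

1119/109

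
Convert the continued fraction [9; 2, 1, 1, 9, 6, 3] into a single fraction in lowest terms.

Start with 3.
6 + 1/(3/1) = 6 + 1/3 = 19/3
9 + 1/(19/3) = 9 + 3/19 = 174/19
1 + 1/(174/19) = 1 + 19/174 = 193/174
1 + 1/(193/174) = 1 + 174/193 = 367/193
2 + 1/(367/193) = 2 + 193/367 = 927/367
9 + 1/(927/367) = 9 + 367/927 = 8710/927

8710/927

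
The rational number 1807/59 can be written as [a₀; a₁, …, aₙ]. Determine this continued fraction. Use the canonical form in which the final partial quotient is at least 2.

[30; 1, 1, 1, 2, 7]

1807 ÷ 59 → quotient 30, remainder 37
59 ÷ 37 → quotient 1, remainder 22
37 ÷ 22 → quotient 1, remainder 15
22 ÷ 15 → quotient 1, remainder 7
15 ÷ 7 → quotient 2, remainder 1
7 ÷ 1 → quotient 7, remainder 0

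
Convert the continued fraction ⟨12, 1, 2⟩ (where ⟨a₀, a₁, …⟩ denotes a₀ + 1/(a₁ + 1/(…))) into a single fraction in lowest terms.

a_0 = 12: 12/1
a_1 = 1: 13/1
a_2 = 2: 38/3

38/3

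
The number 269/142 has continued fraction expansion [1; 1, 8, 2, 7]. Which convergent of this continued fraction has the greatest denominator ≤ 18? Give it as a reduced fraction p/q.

a_0 = 1: 1/1  (≤ bound)
a_1 = 1: 2/1  (≤ bound)
a_2 = 8: 17/9  (≤ bound)
a_3 = 2: 36/19  (> 18, stop)

17/9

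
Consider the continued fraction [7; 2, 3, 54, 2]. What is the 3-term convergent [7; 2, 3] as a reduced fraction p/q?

a_0 = 7: 7/1
a_1 = 2: 15/2
a_2 = 3: 52/7

52/7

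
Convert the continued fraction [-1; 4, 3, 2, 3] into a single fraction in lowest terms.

a_0 = -1: -1/1
a_1 = 4: -3/4
a_2 = 3: -10/13
a_3 = 2: -23/30
a_4 = 3: -79/103

-79/103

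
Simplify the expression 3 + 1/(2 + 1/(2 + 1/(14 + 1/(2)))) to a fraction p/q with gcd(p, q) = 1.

507/149

a_0 = 3: 3/1
a_1 = 2: 7/2
a_2 = 2: 17/5
a_3 = 14: 245/72
a_4 = 2: 507/149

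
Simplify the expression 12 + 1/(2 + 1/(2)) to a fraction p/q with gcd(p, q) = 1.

Start with 2.
2 + 1/(2/1) = 2 + 1/2 = 5/2
12 + 1/(5/2) = 12 + 2/5 = 62/5

62/5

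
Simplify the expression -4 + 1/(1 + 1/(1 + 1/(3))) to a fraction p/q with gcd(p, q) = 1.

-24/7

a_0 = -4: -4/1
a_1 = 1: -3/1
a_2 = 1: -7/2
a_3 = 3: -24/7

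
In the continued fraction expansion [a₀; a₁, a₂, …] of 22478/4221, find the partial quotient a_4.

5

22478 = 5·4221 + 1373, so a_0 = 5
4221 = 3·1373 + 102, so a_1 = 3
1373 = 13·102 + 47, so a_2 = 13
102 = 2·47 + 8, so a_3 = 2
47 = 5·8 + 7, so a_4 = 5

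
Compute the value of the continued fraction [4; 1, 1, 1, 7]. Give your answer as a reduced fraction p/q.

107/23

Use the convergent recurrence hₖ = aₖ·hₖ₋₁ + hₖ₋₂ (and likewise for the denominators kₖ):
a_0 = 4: 4/1
a_1 = 1: 5/1
a_2 = 1: 9/2
a_3 = 1: 14/3
a_4 = 7: 107/23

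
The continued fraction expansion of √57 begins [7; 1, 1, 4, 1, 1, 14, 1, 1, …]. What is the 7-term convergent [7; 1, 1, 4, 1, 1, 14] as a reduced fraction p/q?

2197/291

Starting at the tail and folding back:
Start with 14.
1 + 1/(14/1) = 1 + 1/14 = 15/14
1 + 1/(15/14) = 1 + 14/15 = 29/15
4 + 1/(29/15) = 4 + 15/29 = 131/29
1 + 1/(131/29) = 1 + 29/131 = 160/131
1 + 1/(160/131) = 1 + 131/160 = 291/160
7 + 1/(291/160) = 7 + 160/291 = 2197/291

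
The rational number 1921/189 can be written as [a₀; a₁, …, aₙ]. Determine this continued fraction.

[10; 6, 10, 3]

1921 = 10·189 + 31, so a_0 = 10
189 = 6·31 + 3, so a_1 = 6
31 = 10·3 + 1, so a_2 = 10
3 = 3·1 + 0, so a_3 = 3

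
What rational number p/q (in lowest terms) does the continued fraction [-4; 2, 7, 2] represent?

a_0 = -4: -4/1
a_1 = 2: -7/2
a_2 = 7: -53/15
a_3 = 2: -113/32

-113/32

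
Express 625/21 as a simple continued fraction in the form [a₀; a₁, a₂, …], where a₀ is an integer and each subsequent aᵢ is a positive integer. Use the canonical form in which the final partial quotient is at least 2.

[29; 1, 3, 5]

625 = 29·21 + 16, so a_0 = 29
21 = 1·16 + 5, so a_1 = 1
16 = 3·5 + 1, so a_2 = 3
5 = 5·1 + 0, so a_3 = 5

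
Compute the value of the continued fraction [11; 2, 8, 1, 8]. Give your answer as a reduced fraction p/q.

1939/169

a_0 = 11: 11/1
a_1 = 2: 23/2
a_2 = 8: 195/17
a_3 = 1: 218/19
a_4 = 8: 1939/169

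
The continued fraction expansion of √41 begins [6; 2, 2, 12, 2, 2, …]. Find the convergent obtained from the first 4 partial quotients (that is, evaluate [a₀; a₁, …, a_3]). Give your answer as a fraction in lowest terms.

397/62

Start with 12.
2 + 1/(12/1) = 2 + 1/12 = 25/12
2 + 1/(25/12) = 2 + 12/25 = 62/25
6 + 1/(62/25) = 6 + 25/62 = 397/62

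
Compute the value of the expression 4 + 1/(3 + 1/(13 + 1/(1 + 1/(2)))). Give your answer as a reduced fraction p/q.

545/126

Start with 2.
1 + 1/(2/1) = 1 + 1/2 = 3/2
13 + 1/(3/2) = 13 + 2/3 = 41/3
3 + 1/(41/3) = 3 + 3/41 = 126/41
4 + 1/(126/41) = 4 + 41/126 = 545/126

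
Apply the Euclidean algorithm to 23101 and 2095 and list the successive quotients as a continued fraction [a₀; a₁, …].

Run the Euclidean algorithm, recording each quotient:
23101 ÷ 2095 → quotient 11, remainder 56
2095 ÷ 56 → quotient 37, remainder 23
56 ÷ 23 → quotient 2, remainder 10
23 ÷ 10 → quotient 2, remainder 3
10 ÷ 3 → quotient 3, remainder 1
3 ÷ 1 → quotient 3, remainder 0

[11; 37, 2, 2, 3, 3]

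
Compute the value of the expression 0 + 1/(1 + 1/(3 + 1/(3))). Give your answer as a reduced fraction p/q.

10/13

Start with 3.
3 + 1/(3/1) = 3 + 1/3 = 10/3
1 + 1/(10/3) = 1 + 3/10 = 13/10
0 + 1/(13/10) = 0 + 10/13 = 10/13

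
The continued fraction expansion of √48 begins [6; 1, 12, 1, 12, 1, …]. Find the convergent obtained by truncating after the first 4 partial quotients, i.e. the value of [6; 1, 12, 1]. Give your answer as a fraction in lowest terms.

Start with 1.
12 + 1/(1/1) = 12 + 1/1 = 13/1
1 + 1/(13/1) = 1 + 1/13 = 14/13
6 + 1/(14/13) = 6 + 13/14 = 97/14

97/14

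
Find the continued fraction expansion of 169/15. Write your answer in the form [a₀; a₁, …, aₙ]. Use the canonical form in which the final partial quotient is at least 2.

[11; 3, 1, 3]

169 = 11·15 + 4, so a_0 = 11
15 = 3·4 + 3, so a_1 = 3
4 = 1·3 + 1, so a_2 = 1
3 = 3·1 + 0, so a_3 = 3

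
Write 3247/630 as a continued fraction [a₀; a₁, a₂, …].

Repeatedly divide and take the remainder:
⌊3247/630⌋ = 5, remainder 97
⌊630/97⌋ = 6, remainder 48
⌊97/48⌋ = 2, remainder 1
⌊48/1⌋ = 48, remainder 0

[5; 6, 2, 48]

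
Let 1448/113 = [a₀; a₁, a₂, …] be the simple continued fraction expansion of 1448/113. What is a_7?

⌊1448/113⌋ = 12, remainder 92
⌊113/92⌋ = 1, remainder 21
⌊92/21⌋ = 4, remainder 8
⌊21/8⌋ = 2, remainder 5
⌊8/5⌋ = 1, remainder 3
⌊5/3⌋ = 1, remainder 2
⌊3/2⌋ = 1, remainder 1
⌊2/1⌋ = 2, remainder 0

2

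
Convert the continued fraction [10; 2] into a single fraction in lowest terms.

a_0 = 10: 10/1
a_1 = 2: 21/2

21/2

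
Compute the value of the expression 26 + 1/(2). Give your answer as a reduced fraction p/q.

53/2

Start with 2.
26 + 1/(2/1) = 26 + 1/2 = 53/2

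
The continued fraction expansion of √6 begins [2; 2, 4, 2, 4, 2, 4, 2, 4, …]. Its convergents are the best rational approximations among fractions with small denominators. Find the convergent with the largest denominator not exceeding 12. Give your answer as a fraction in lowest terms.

22/9

List convergents until the denominator exceeds the bound:
a_0 = 2: 2/1  (≤ bound)
a_1 = 2: 5/2  (≤ bound)
a_2 = 4: 22/9  (≤ bound)
a_3 = 2: 49/20  (> 12, stop)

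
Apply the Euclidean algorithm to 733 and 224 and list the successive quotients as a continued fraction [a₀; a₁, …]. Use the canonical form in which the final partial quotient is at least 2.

[3; 3, 1, 2, 20]

733 = 3·224 + 61, so a_0 = 3
224 = 3·61 + 41, so a_1 = 3
61 = 1·41 + 20, so a_2 = 1
41 = 2·20 + 1, so a_3 = 2
20 = 20·1 + 0, so a_4 = 20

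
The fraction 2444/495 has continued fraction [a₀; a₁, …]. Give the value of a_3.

Repeatedly divide and take the remainder:
2444 ÷ 495 → quotient 4, remainder 464
495 ÷ 464 → quotient 1, remainder 31
464 ÷ 31 → quotient 14, remainder 30
31 ÷ 30 → quotient 1, remainder 1

1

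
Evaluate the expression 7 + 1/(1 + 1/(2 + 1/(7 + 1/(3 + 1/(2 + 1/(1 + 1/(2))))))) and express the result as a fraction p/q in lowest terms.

Build up convergents one term at a time:
a_0 = 7: 7/1
a_1 = 1: 8/1
a_2 = 2: 23/3
a_3 = 7: 169/22
a_4 = 3: 530/69
a_5 = 2: 1229/160
a_6 = 1: 1759/229
a_7 = 2: 4747/618

4747/618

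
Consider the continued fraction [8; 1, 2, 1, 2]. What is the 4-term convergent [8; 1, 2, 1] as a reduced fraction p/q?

35/4

a_0 = 8: 8/1
a_1 = 1: 9/1
a_2 = 2: 26/3
a_3 = 1: 35/4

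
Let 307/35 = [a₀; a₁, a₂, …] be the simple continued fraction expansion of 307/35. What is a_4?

1

Repeatedly divide and take the remainder:
307 = 8·35 + 27, so a_0 = 8
35 = 1·27 + 8, so a_1 = 1
27 = 3·8 + 3, so a_2 = 3
8 = 2·3 + 2, so a_3 = 2
3 = 1·2 + 1, so a_4 = 1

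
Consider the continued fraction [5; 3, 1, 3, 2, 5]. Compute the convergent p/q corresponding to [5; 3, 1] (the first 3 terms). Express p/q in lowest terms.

21/4

Start with 1.
3 + 1/(1/1) = 3 + 1/1 = 4/1
5 + 1/(4/1) = 5 + 1/4 = 21/4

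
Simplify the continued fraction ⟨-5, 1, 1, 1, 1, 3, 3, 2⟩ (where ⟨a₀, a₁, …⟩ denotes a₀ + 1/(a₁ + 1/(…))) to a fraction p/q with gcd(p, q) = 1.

Build up convergents one term at a time:
a_0 = -5: -5/1
a_1 = 1: -4/1
a_2 = 1: -9/2
a_3 = 1: -13/3
a_4 = 1: -22/5
a_5 = 3: -79/18
a_6 = 3: -259/59
a_7 = 2: -597/136

-597/136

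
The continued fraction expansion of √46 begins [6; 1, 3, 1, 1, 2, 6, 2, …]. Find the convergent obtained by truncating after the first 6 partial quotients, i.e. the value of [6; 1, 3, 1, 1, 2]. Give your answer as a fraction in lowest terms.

156/23

Use the convergent recurrence hₖ = aₖ·hₖ₋₁ + hₖ₋₂ (and likewise for the denominators kₖ):
a_0 = 6: 6/1
a_1 = 1: 7/1
a_2 = 3: 27/4
a_3 = 1: 34/5
a_4 = 1: 61/9
a_5 = 2: 156/23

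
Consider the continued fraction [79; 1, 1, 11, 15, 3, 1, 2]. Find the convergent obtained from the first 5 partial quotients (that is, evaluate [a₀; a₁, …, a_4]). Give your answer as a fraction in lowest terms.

27594/347

Build up convergents one term at a time:
a_0 = 79: 79/1
a_1 = 1: 80/1
a_2 = 1: 159/2
a_3 = 11: 1829/23
a_4 = 15: 27594/347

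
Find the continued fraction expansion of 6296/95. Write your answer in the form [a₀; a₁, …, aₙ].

6296 ÷ 95 → quotient 66, remainder 26
95 ÷ 26 → quotient 3, remainder 17
26 ÷ 17 → quotient 1, remainder 9
17 ÷ 9 → quotient 1, remainder 8
9 ÷ 8 → quotient 1, remainder 1
8 ÷ 1 → quotient 8, remainder 0

[66; 3, 1, 1, 1, 8]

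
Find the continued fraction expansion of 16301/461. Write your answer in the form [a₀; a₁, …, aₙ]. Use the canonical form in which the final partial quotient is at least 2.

Repeatedly divide and take the remainder:
16301 ÷ 461 → quotient 35, remainder 166
461 ÷ 166 → quotient 2, remainder 129
166 ÷ 129 → quotient 1, remainder 37
129 ÷ 37 → quotient 3, remainder 18
37 ÷ 18 → quotient 2, remainder 1
18 ÷ 1 → quotient 18, remainder 0

[35; 2, 1, 3, 2, 18]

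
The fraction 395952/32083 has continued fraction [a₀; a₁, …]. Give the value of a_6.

Apply division with remainder until the remainder is 0:
395952 = 12·32083 + 10956, so a_0 = 12
32083 = 2·10956 + 10171, so a_1 = 2
10956 = 1·10171 + 785, so a_2 = 1
10171 = 12·785 + 751, so a_3 = 12
785 = 1·751 + 34, so a_4 = 1
751 = 22·34 + 3, so a_5 = 22
34 = 11·3 + 1, so a_6 = 11

11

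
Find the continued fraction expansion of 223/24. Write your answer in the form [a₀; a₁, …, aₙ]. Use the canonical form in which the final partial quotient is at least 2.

[9; 3, 2, 3]

Run the Euclidean algorithm, recording each quotient:
⌊223/24⌋ = 9, remainder 7
⌊24/7⌋ = 3, remainder 3
⌊7/3⌋ = 2, remainder 1
⌊3/1⌋ = 3, remainder 0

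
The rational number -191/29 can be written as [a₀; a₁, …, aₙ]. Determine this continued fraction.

[-7; 2, 2, 2, 2]

-191 ÷ 29 → quotient -7, remainder 12
29 ÷ 12 → quotient 2, remainder 5
12 ÷ 5 → quotient 2, remainder 2
5 ÷ 2 → quotient 2, remainder 1
2 ÷ 1 → quotient 2, remainder 0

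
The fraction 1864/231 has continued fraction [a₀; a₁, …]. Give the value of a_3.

1864 = 8·231 + 16, so a_0 = 8
231 = 14·16 + 7, so a_1 = 14
16 = 2·7 + 2, so a_2 = 2
7 = 3·2 + 1, so a_3 = 3

3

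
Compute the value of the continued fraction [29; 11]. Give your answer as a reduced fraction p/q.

Work from the innermost term outward:
Start with 11.
29 + 1/(11/1) = 29 + 1/11 = 320/11

320/11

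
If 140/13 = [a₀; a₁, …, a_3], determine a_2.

3

140 = 10·13 + 10, so a_0 = 10
13 = 1·10 + 3, so a_1 = 1
10 = 3·3 + 1, so a_2 = 3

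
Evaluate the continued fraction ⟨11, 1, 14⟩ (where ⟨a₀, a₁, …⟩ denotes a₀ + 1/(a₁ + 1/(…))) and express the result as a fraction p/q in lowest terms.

179/15

Work from the innermost term outward:
Start with 14.
1 + 1/(14/1) = 1 + 1/14 = 15/14
11 + 1/(15/14) = 11 + 14/15 = 179/15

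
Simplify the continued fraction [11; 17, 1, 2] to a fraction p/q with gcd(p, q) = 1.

Use the convergent recurrence hₖ = aₖ·hₖ₋₁ + hₖ₋₂ (and likewise for the denominators kₖ):
a_0 = 11: 11/1
a_1 = 17: 188/17
a_2 = 1: 199/18
a_3 = 2: 586/53

586/53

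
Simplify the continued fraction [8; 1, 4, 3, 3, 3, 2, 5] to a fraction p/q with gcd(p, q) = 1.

19297/2190

Start with 5.
2 + 1/(5/1) = 2 + 1/5 = 11/5
3 + 1/(11/5) = 3 + 5/11 = 38/11
3 + 1/(38/11) = 3 + 11/38 = 125/38
3 + 1/(125/38) = 3 + 38/125 = 413/125
4 + 1/(413/125) = 4 + 125/413 = 1777/413
1 + 1/(1777/413) = 1 + 413/1777 = 2190/1777
8 + 1/(2190/1777) = 8 + 1777/2190 = 19297/2190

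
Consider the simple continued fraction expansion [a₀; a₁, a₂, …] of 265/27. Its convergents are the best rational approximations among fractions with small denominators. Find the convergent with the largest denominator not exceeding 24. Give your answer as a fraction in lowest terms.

a_0 = 9: 9/1  (≤ bound)
a_1 = 1: 10/1  (≤ bound)
a_2 = 4: 49/5  (≤ bound)
a_3 = 2: 108/11  (≤ bound)
a_4 = 2: 265/27  (> 24, stop)

108/11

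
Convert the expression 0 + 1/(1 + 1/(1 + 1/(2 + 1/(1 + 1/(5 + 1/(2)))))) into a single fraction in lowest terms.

Start with 2.
5 + 1/(2/1) = 5 + 1/2 = 11/2
1 + 1/(11/2) = 1 + 2/11 = 13/11
2 + 1/(13/11) = 2 + 11/13 = 37/13
1 + 1/(37/13) = 1 + 13/37 = 50/37
1 + 1/(50/37) = 1 + 37/50 = 87/50
0 + 1/(87/50) = 0 + 50/87 = 50/87

50/87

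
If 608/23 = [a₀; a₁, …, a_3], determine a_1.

2

Apply division with remainder until the remainder is 0:
608 ÷ 23 → quotient 26, remainder 10
23 ÷ 10 → quotient 2, remainder 3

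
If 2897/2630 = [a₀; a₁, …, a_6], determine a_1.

Apply division with remainder until the remainder is 0:
2897 = 1·2630 + 267, so a_0 = 1
2630 = 9·267 + 227, so a_1 = 9

9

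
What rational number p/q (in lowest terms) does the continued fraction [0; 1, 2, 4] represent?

9/13

a_0 = 0: 0/1
a_1 = 1: 1/1
a_2 = 2: 2/3
a_3 = 4: 9/13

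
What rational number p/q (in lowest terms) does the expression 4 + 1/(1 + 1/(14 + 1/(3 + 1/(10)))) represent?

2344/475

Start with 10.
3 + 1/(10/1) = 3 + 1/10 = 31/10
14 + 1/(31/10) = 14 + 10/31 = 444/31
1 + 1/(444/31) = 1 + 31/444 = 475/444
4 + 1/(475/444) = 4 + 444/475 = 2344/475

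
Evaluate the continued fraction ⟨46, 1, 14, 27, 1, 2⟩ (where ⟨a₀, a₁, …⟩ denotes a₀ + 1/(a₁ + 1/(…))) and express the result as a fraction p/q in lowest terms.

58573/1248

Start with 2.
1 + 1/(2/1) = 1 + 1/2 = 3/2
27 + 1/(3/2) = 27 + 2/3 = 83/3
14 + 1/(83/3) = 14 + 3/83 = 1165/83
1 + 1/(1165/83) = 1 + 83/1165 = 1248/1165
46 + 1/(1248/1165) = 46 + 1165/1248 = 58573/1248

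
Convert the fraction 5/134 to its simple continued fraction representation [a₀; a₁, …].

[0; 26, 1, 4]

5 ÷ 134 → quotient 0, remainder 5
134 ÷ 5 → quotient 26, remainder 4
5 ÷ 4 → quotient 1, remainder 1
4 ÷ 1 → quotient 4, remainder 0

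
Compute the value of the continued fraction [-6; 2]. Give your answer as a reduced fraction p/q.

a_0 = -6: -6/1
a_1 = 2: -11/2

-11/2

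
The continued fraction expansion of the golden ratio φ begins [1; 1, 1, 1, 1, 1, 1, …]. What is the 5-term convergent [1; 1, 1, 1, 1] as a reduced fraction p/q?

Collapse the nested fraction from the inside out:
Start with 1.
1 + 1/(1/1) = 1 + 1/1 = 2/1
1 + 1/(2/1) = 1 + 1/2 = 3/2
1 + 1/(3/2) = 1 + 2/3 = 5/3
1 + 1/(5/3) = 1 + 3/5 = 8/5

8/5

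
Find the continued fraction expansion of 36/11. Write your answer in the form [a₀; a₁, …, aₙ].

[3; 3, 1, 2]

Run the Euclidean algorithm, recording each quotient:
⌊36/11⌋ = 3, remainder 3
⌊11/3⌋ = 3, remainder 2
⌊3/2⌋ = 1, remainder 1
⌊2/1⌋ = 2, remainder 0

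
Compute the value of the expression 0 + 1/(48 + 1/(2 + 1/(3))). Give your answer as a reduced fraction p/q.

7/339

Work from the innermost term outward:
Start with 3.
2 + 1/(3/1) = 2 + 1/3 = 7/3
48 + 1/(7/3) = 48 + 3/7 = 339/7
0 + 1/(339/7) = 0 + 7/339 = 7/339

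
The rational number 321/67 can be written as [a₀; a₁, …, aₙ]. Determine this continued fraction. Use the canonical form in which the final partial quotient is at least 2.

321 = 4·67 + 53, so a_0 = 4
67 = 1·53 + 14, so a_1 = 1
53 = 3·14 + 11, so a_2 = 3
14 = 1·11 + 3, so a_3 = 1
11 = 3·3 + 2, so a_4 = 3
3 = 1·2 + 1, so a_5 = 1
2 = 2·1 + 0, so a_6 = 2

[4; 1, 3, 1, 3, 1, 2]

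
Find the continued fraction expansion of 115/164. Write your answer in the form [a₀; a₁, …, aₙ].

⌊115/164⌋ = 0, remainder 115
⌊164/115⌋ = 1, remainder 49
⌊115/49⌋ = 2, remainder 17
⌊49/17⌋ = 2, remainder 15
⌊17/15⌋ = 1, remainder 2
⌊15/2⌋ = 7, remainder 1
⌊2/1⌋ = 2, remainder 0

[0; 1, 2, 2, 1, 7, 2]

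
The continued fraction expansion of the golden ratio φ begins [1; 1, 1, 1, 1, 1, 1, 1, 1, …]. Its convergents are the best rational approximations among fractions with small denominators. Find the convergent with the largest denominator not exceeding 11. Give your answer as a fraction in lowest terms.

13/8

a_0 = 1: 1/1  (≤ bound)
a_1 = 1: 2/1  (≤ bound)
a_2 = 1: 3/2  (≤ bound)
a_3 = 1: 5/3  (≤ bound)
a_4 = 1: 8/5  (≤ bound)
a_5 = 1: 13/8  (≤ bound)
a_6 = 1: 21/13  (> 11, stop)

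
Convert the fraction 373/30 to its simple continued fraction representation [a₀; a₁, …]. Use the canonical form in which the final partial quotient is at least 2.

[12; 2, 3, 4]

373 ÷ 30 → quotient 12, remainder 13
30 ÷ 13 → quotient 2, remainder 4
13 ÷ 4 → quotient 3, remainder 1
4 ÷ 1 → quotient 4, remainder 0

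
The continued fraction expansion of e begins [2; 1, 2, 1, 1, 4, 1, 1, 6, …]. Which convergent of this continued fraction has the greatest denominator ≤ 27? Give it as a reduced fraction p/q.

a_0 = 2: 2/1  (≤ bound)
a_1 = 1: 3/1  (≤ bound)
a_2 = 2: 8/3  (≤ bound)
a_3 = 1: 11/4  (≤ bound)
a_4 = 1: 19/7  (≤ bound)
a_5 = 4: 87/32  (> 27, stop)

19/7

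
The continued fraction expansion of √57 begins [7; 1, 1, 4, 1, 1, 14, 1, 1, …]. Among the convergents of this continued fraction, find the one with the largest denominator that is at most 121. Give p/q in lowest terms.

151/20

List convergents until the denominator exceeds the bound:
a_0 = 7: 7/1  (≤ bound)
a_1 = 1: 8/1  (≤ bound)
a_2 = 1: 15/2  (≤ bound)
a_3 = 4: 68/9  (≤ bound)
a_4 = 1: 83/11  (≤ bound)
a_5 = 1: 151/20  (≤ bound)
a_6 = 14: 2197/291  (> 121, stop)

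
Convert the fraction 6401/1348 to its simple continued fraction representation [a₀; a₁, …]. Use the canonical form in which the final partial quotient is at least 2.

[4; 1, 2, 1, 41, 2, 1, 2]

Run the Euclidean algorithm, recording each quotient:
6401 = 4·1348 + 1009, so a_0 = 4
1348 = 1·1009 + 339, so a_1 = 1
1009 = 2·339 + 331, so a_2 = 2
339 = 1·331 + 8, so a_3 = 1
331 = 41·8 + 3, so a_4 = 41
8 = 2·3 + 2, so a_5 = 2
3 = 1·2 + 1, so a_6 = 1
2 = 2·1 + 0, so a_7 = 2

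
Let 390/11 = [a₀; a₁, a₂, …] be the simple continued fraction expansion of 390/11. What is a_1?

2

⌊390/11⌋ = 35, remainder 5
⌊11/5⌋ = 2, remainder 1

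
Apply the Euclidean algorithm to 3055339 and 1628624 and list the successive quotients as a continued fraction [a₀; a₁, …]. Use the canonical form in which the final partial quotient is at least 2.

3055339 = 1·1628624 + 1426715, so a_0 = 1
1628624 = 1·1426715 + 201909, so a_1 = 1
1426715 = 7·201909 + 13352, so a_2 = 7
201909 = 15·13352 + 1629, so a_3 = 15
13352 = 8·1629 + 320, so a_4 = 8
1629 = 5·320 + 29, so a_5 = 5
320 = 11·29 + 1, so a_6 = 11
29 = 29·1 + 0, so a_7 = 29

[1; 1, 7, 15, 8, 5, 11, 29]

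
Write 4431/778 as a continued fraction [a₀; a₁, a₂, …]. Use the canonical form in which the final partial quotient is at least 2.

Run the Euclidean algorithm, recording each quotient:
4431 ÷ 778 → quotient 5, remainder 541
778 ÷ 541 → quotient 1, remainder 237
541 ÷ 237 → quotient 2, remainder 67
237 ÷ 67 → quotient 3, remainder 36
67 ÷ 36 → quotient 1, remainder 31
36 ÷ 31 → quotient 1, remainder 5
31 ÷ 5 → quotient 6, remainder 1
5 ÷ 1 → quotient 5, remainder 0

[5; 1, 2, 3, 1, 1, 6, 5]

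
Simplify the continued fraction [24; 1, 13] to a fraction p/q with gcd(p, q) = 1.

349/14

a_0 = 24: 24/1
a_1 = 1: 25/1
a_2 = 13: 349/14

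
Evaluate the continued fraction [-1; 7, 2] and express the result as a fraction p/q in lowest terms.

-13/15

Use the convergent recurrence hₖ = aₖ·hₖ₋₁ + hₖ₋₂ (and likewise for the denominators kₖ):
a_0 = -1: -1/1
a_1 = 7: -6/7
a_2 = 2: -13/15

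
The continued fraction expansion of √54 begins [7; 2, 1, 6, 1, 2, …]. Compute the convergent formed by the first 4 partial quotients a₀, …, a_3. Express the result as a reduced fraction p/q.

147/20

Start with 6.
1 + 1/(6/1) = 1 + 1/6 = 7/6
2 + 1/(7/6) = 2 + 6/7 = 20/7
7 + 1/(20/7) = 7 + 7/20 = 147/20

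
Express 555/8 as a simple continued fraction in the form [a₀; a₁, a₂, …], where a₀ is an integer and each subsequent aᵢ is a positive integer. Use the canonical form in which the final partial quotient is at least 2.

⌊555/8⌋ = 69, remainder 3
⌊8/3⌋ = 2, remainder 2
⌊3/2⌋ = 1, remainder 1
⌊2/1⌋ = 2, remainder 0

[69; 2, 1, 2]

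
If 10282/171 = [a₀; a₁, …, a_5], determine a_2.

10282 = 60·171 + 22, so a_0 = 60
171 = 7·22 + 17, so a_1 = 7
22 = 1·17 + 5, so a_2 = 1

1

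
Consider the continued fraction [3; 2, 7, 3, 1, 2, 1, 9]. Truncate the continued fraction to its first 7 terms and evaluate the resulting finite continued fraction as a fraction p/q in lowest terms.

808/233

Use the convergent recurrence hₖ = aₖ·hₖ₋₁ + hₖ₋₂ (and likewise for the denominators kₖ):
a_0 = 3: 3/1
a_1 = 2: 7/2
a_2 = 7: 52/15
a_3 = 3: 163/47
a_4 = 1: 215/62
a_5 = 2: 593/171
a_6 = 1: 808/233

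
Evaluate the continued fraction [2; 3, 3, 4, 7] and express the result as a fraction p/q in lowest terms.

716/311

Build up convergents one term at a time:
a_0 = 2: 2/1
a_1 = 3: 7/3
a_2 = 3: 23/10
a_3 = 4: 99/43
a_4 = 7: 716/311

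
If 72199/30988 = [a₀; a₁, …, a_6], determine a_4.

3

72199 = 2·30988 + 10223, so a_0 = 2
30988 = 3·10223 + 319, so a_1 = 3
10223 = 32·319 + 15, so a_2 = 32
319 = 21·15 + 4, so a_3 = 21
15 = 3·4 + 3, so a_4 = 3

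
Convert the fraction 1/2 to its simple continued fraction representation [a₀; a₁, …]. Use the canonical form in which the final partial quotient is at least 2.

1 ÷ 2 → quotient 0, remainder 1
2 ÷ 1 → quotient 2, remainder 0

[0; 2]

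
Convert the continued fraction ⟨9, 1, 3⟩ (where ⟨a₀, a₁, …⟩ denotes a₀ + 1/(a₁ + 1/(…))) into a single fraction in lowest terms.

39/4

a_0 = 9: 9/1
a_1 = 1: 10/1
a_2 = 3: 39/4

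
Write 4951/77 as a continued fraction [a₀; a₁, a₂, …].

[64; 3, 2, 1, 7]

⌊4951/77⌋ = 64, remainder 23
⌊77/23⌋ = 3, remainder 8
⌊23/8⌋ = 2, remainder 7
⌊8/7⌋ = 1, remainder 1
⌊7/1⌋ = 7, remainder 0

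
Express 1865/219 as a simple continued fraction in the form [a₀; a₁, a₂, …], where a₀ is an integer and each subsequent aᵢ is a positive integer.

[8; 1, 1, 15, 7]

1865 ÷ 219 → quotient 8, remainder 113
219 ÷ 113 → quotient 1, remainder 106
113 ÷ 106 → quotient 1, remainder 7
106 ÷ 7 → quotient 15, remainder 1
7 ÷ 1 → quotient 7, remainder 0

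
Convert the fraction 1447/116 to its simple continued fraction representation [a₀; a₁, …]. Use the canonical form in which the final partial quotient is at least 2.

[12; 2, 9, 6]

⌊1447/116⌋ = 12, remainder 55
⌊116/55⌋ = 2, remainder 6
⌊55/6⌋ = 9, remainder 1
⌊6/1⌋ = 6, remainder 0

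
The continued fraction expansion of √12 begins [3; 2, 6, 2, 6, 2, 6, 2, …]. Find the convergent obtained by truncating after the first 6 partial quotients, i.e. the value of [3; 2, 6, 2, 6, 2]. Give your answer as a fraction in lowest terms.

Start with 2.
6 + 1/(2/1) = 6 + 1/2 = 13/2
2 + 1/(13/2) = 2 + 2/13 = 28/13
6 + 1/(28/13) = 6 + 13/28 = 181/28
2 + 1/(181/28) = 2 + 28/181 = 390/181
3 + 1/(390/181) = 3 + 181/390 = 1351/390

1351/390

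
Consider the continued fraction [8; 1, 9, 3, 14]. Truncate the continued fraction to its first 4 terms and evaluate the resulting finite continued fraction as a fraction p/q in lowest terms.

276/31

Build up convergents one term at a time:
a_0 = 8: 8/1
a_1 = 1: 9/1
a_2 = 9: 89/10
a_3 = 3: 276/31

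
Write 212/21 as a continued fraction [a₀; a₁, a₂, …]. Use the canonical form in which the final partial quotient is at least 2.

[10; 10, 2]

212 ÷ 21 → quotient 10, remainder 2
21 ÷ 2 → quotient 10, remainder 1
2 ÷ 1 → quotient 2, remainder 0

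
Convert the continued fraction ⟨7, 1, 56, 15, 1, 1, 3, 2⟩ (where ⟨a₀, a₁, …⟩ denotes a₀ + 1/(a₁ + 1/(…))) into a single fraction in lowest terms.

a_0 = 7: 7/1
a_1 = 1: 8/1
a_2 = 56: 455/57
a_3 = 15: 6833/856
a_4 = 1: 7288/913
a_5 = 1: 14121/1769
a_6 = 3: 49651/6220
a_7 = 2: 113423/14209

113423/14209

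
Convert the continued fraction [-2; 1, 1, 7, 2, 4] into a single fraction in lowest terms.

Work from the innermost term outward:
Start with 4.
2 + 1/(4/1) = 2 + 1/4 = 9/4
7 + 1/(9/4) = 7 + 4/9 = 67/9
1 + 1/(67/9) = 1 + 9/67 = 76/67
1 + 1/(76/67) = 1 + 67/76 = 143/76
-2 + 1/(143/76) = -2 + 76/143 = -210/143

-210/143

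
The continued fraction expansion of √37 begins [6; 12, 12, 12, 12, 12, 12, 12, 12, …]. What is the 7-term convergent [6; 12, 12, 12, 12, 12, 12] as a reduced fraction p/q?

18798954/3090529

a_0 = 6: 6/1
a_1 = 12: 73/12
a_2 = 12: 882/145
a_3 = 12: 10657/1752
a_4 = 12: 128766/21169
a_5 = 12: 1555849/255780
a_6 = 12: 18798954/3090529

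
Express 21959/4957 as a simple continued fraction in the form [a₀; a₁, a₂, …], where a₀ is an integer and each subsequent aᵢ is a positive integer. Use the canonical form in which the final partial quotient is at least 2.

[4; 2, 3, 15, 9, 5]

Run the Euclidean algorithm, recording each quotient:
21959 = 4·4957 + 2131, so a_0 = 4
4957 = 2·2131 + 695, so a_1 = 2
2131 = 3·695 + 46, so a_2 = 3
695 = 15·46 + 5, so a_3 = 15
46 = 9·5 + 1, so a_4 = 9
5 = 5·1 + 0, so a_5 = 5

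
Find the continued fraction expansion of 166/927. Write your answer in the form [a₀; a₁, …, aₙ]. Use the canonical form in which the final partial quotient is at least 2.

[0; 5, 1, 1, 2, 2, 6, 2]

166 ÷ 927 → quotient 0, remainder 166
927 ÷ 166 → quotient 5, remainder 97
166 ÷ 97 → quotient 1, remainder 69
97 ÷ 69 → quotient 1, remainder 28
69 ÷ 28 → quotient 2, remainder 13
28 ÷ 13 → quotient 2, remainder 2
13 ÷ 2 → quotient 6, remainder 1
2 ÷ 1 → quotient 2, remainder 0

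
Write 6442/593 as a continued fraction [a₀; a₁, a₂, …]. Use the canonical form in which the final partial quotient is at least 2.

Run the Euclidean algorithm, recording each quotient:
6442 = 10·593 + 512, so a_0 = 10
593 = 1·512 + 81, so a_1 = 1
512 = 6·81 + 26, so a_2 = 6
81 = 3·26 + 3, so a_3 = 3
26 = 8·3 + 2, so a_4 = 8
3 = 1·2 + 1, so a_5 = 1
2 = 2·1 + 0, so a_6 = 2

[10; 1, 6, 3, 8, 1, 2]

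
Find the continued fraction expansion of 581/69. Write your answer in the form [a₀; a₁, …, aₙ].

[8; 2, 2, 1, 1, 1, 3]

Apply division with remainder until the remainder is 0:
581 = 8·69 + 29, so a_0 = 8
69 = 2·29 + 11, so a_1 = 2
29 = 2·11 + 7, so a_2 = 2
11 = 1·7 + 4, so a_3 = 1
7 = 1·4 + 3, so a_4 = 1
4 = 1·3 + 1, so a_5 = 1
3 = 3·1 + 0, so a_6 = 3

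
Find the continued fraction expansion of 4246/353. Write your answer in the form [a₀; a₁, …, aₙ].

Repeatedly divide and take the remainder:
⌊4246/353⌋ = 12, remainder 10
⌊353/10⌋ = 35, remainder 3
⌊10/3⌋ = 3, remainder 1
⌊3/1⌋ = 3, remainder 0

[12; 35, 3, 3]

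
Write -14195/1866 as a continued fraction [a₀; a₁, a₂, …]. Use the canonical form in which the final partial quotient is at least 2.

-14195 ÷ 1866 → quotient -8, remainder 733
1866 ÷ 733 → quotient 2, remainder 400
733 ÷ 400 → quotient 1, remainder 333
400 ÷ 333 → quotient 1, remainder 67
333 ÷ 67 → quotient 4, remainder 65
67 ÷ 65 → quotient 1, remainder 2
65 ÷ 2 → quotient 32, remainder 1
2 ÷ 1 → quotient 2, remainder 0

[-8; 2, 1, 1, 4, 1, 32, 2]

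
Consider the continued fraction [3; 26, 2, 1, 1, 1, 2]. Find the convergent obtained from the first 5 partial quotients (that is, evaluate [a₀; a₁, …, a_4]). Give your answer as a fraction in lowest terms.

Start with 1.
1 + 1/(1/1) = 1 + 1/1 = 2/1
2 + 1/(2/1) = 2 + 1/2 = 5/2
26 + 1/(5/2) = 26 + 2/5 = 132/5
3 + 1/(132/5) = 3 + 5/132 = 401/132

401/132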